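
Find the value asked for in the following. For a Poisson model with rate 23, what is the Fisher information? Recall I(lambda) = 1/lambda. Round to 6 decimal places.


Fisher information for Poisson: I(lambda) = 1/lambda.
lambda = 23.
I(lambda) = 1/23 = 0.043478

0.043478


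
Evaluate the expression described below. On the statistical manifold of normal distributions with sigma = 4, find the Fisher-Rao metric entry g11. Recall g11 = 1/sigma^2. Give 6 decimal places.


For the 2-parameter normal family, the Fisher metric has:
  g11 = 1/sigma^2, g22 = 2/sigma^2.
sigma = 4, sigma^2 = 16.
g11 = 0.062500

0.062500


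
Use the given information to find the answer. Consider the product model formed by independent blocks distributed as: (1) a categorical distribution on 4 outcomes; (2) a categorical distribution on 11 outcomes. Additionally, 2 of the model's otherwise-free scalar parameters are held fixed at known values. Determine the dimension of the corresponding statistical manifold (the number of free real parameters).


The dimension of a statistical manifold equals the number of free
(independent) real parameters of the model. For a product of independent
blocks the parameter counts add.
- categorical on 4 outcomes (probabilities sum to 1): 4-1 = 3.
- categorical on 11 outcomes (probabilities sum to 1): 11-1 = 10.
Total = 3 + 10 = 13.
2 parameter(s) fixed at known values: 13 - 2 = 11.
Dimension = 11

11


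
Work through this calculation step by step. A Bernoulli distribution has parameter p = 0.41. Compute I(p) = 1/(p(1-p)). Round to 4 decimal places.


For Bernoulli(p), Fisher information is I(p) = 1/(p*(1-p)).
p = 0.41, 1-p = 0.59.
p*(1-p) = 0.2419.
I(p) = 1/0.2419 = 4.1339

4.1339


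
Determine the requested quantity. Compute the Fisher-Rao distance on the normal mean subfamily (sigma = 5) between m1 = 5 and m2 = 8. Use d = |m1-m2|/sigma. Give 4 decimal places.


On the fixed-variance normal subfamily, geodesic distance = |m1-m2|/sigma.
|5 - 8| = 3.
sigma = 5.
d = 3/5 = 0.6000

0.6000


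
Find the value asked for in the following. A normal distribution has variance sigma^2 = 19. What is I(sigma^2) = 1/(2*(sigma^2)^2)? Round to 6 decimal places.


Fisher information for variance: I(sigma^2) = 1/(2*sigma^4).
sigma^2 = 19, so sigma^4 = 361.
I = 1/(2*361) = 1/722 = 0.001385

0.001385


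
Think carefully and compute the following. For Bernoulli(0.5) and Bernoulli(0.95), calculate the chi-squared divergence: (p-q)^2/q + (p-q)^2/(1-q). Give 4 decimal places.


Chi-squared divergence between Bernoulli distributions:
chi^2 = (p-q)^2/q + (p-q)^2/(1-q).
p = 0.5, q = 0.95, p-q = -0.45.
(p-q)^2 = 0.2025.
term1 = 0.2025/0.95 = 0.213158.
term2 = 0.2025/0.05 = 4.05.
chi^2 = 0.213158 + 4.05 = 4.2632

4.2632


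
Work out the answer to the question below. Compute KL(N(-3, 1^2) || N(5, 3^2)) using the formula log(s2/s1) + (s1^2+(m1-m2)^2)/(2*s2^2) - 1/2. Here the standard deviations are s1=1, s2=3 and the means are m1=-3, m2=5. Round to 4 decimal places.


KL divergence between normal distributions:
KL = log(s2/s1) + (s1^2 + (m1-m2)^2)/(2*s2^2) - 1/2.
log(3/1) = 1.098612.
(1^2 + (-3-5)^2)/(2*3^2) = (1 + 64)/18 = 3.611111.
KL = 1.098612 + 3.611111 - 0.5 = 4.2097

4.2097


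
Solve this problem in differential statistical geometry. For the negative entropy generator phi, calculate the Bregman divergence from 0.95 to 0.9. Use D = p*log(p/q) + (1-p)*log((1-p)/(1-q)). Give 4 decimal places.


Bregman divergence with negative entropy generator:
D = p*log(p/q) + (1-p)*log((1-p)/(1-q)).
p = 0.95, q = 0.9.
p*log(p/q) = 0.95*log(0.95/0.9) = 0.051364.
(1-p)*log((1-p)/(1-q)) = 0.05*log(0.05/0.1) = -0.034657.
D = 0.051364 + -0.034657 = 0.0167

0.0167


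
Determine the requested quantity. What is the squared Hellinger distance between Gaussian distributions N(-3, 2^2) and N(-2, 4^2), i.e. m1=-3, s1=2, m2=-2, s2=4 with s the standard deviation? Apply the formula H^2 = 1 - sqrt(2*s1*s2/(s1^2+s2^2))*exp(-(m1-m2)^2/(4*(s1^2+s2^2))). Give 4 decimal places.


Squared Hellinger distance for Gaussians:
H^2 = 1 - sqrt(2*s1*s2/(s1^2+s2^2)) * exp(-(m1-m2)^2/(4*(s1^2+s2^2))).
s1^2 = 4, s2^2 = 16, s1^2+s2^2 = 20.
sqrt(2*2*4/(20)) = 0.894427.
(m1-m2)^2 = (-1)^2 = 1.
exp(-1/(4*20)) = exp(-0.0125) = 0.987578.
H^2 = 1 - 0.894427*0.987578 = 0.1167

0.1167


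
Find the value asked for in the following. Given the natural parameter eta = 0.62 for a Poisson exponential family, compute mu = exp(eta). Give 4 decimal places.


Expectation parameter for Poisson exponential family:
mu = exp(eta).
eta = 0.62.
mu = exp(0.62) = 1.8589

1.8589


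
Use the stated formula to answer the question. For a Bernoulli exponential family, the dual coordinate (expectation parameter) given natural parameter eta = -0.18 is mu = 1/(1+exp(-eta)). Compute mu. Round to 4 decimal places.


Dual coordinate (expectation parameter) for Bernoulli:
mu = 1/(1+exp(-eta)).
eta = -0.18.
exp(-eta) = exp(0.18) = 1.197217.
mu = 1/(1+1.197217) = 0.4551

0.4551


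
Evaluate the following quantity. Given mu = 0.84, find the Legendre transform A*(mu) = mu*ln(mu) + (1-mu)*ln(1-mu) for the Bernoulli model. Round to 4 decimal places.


Legendre transform for Bernoulli:
A*(mu) = mu*log(mu) + (1-mu)*log(1-mu).
mu = 0.84, 1-mu = 0.16.
mu*log(mu) = 0.84*log(0.84) = -0.146457.
(1-mu)*log(1-mu) = 0.16*log(0.16) = -0.293213.
A* = -0.146457 + -0.293213 = -0.4397

-0.4397


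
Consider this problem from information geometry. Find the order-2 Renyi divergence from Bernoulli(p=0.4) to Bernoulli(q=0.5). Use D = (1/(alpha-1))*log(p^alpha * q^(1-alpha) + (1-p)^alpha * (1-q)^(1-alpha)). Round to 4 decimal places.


Renyi divergence of order alpha between Bernoulli distributions:
D = (1/(alpha-1))*log(p^alpha * q^(1-alpha) + (1-p)^alpha * (1-q)^(1-alpha)).
alpha = 2, p = 0.4, q = 0.5.
p^alpha * q^(1-alpha) = 0.4^2 * 0.5^-1 = 0.32.
(1-p)^alpha * (1-q)^(1-alpha) = 0.6^2 * 0.5^-1 = 0.72.
sum = 0.32 + 0.72 = 1.04.
D = (1/1)*log(1.04) = 0.0392

0.0392


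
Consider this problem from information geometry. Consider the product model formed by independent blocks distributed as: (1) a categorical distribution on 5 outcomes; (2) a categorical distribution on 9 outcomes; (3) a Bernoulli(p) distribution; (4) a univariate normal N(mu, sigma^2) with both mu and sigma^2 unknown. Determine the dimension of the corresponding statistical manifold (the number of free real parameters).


The dimension of a statistical manifold equals the number of free
(independent) real parameters of the model. For a product of independent
blocks the parameter counts add.
- categorical on 5 outcomes (probabilities sum to 1): 5-1 = 4.
- categorical on 9 outcomes (probabilities sum to 1): 9-1 = 8.
- Bernoulli (p): 1.
- normal (mu, sigma^2): 2.
Total = 4 + 8 + 1 + 2 = 15.
Dimension = 15

15


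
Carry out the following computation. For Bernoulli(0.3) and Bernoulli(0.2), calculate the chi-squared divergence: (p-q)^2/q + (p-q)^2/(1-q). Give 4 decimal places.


Chi-squared divergence between Bernoulli distributions:
chi^2 = (p-q)^2/q + (p-q)^2/(1-q).
p = 0.3, q = 0.2, p-q = 0.1.
(p-q)^2 = 0.01.
term1 = 0.01/0.2 = 0.05.
term2 = 0.01/0.8 = 0.0125.
chi^2 = 0.05 + 0.0125 = 0.0625

0.0625


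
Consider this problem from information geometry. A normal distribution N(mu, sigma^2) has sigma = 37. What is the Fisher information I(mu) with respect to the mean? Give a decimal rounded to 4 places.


The Fisher information for the mean of a normal distribution is I(mu) = 1/sigma^2.
sigma = 37, so sigma^2 = 1369.
I(mu) = 1/1369 = 0.0007

0.0007


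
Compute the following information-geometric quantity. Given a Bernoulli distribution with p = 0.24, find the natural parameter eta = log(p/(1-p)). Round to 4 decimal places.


Natural parameter for Bernoulli: eta = log(p/(1-p)).
p = 0.24, 1-p = 0.76.
p/(1-p) = 0.315789.
eta = log(0.315789) = -1.1527

-1.1527


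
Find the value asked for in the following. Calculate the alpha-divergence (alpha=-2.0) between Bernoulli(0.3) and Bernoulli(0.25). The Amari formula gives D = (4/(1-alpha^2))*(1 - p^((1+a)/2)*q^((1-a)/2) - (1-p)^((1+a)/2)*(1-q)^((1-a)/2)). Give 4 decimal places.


Amari alpha-divergence:
D = (4/(1-alpha^2))*(1 - p^((1+a)/2)*q^((1-a)/2) - (1-p)^((1+a)/2)*(1-q)^((1-a)/2)).
alpha = -2.0, p = 0.3, q = 0.25.
e1 = (1+alpha)/2 = -0.5, e2 = (1-alpha)/2 = 1.5.
t1 = p^e1 * q^e2 = 0.3^-0.5 * 0.25^1.5 = 0.228218.
t2 = (1-p)^e1 * (1-q)^e2 = 0.7^-0.5 * 0.75^1.5 = 0.776324.
4/(1-alpha^2) = -1.333333.
D = -1.333333*(1 - 0.228218 - 0.776324) = 0.0061

0.0061


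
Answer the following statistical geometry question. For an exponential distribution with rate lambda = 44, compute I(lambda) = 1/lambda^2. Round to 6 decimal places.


Fisher information for exponential: I(lambda) = 1/lambda^2.
lambda = 44, lambda^2 = 1936.
I = 1/1936 = 0.000517

0.000517


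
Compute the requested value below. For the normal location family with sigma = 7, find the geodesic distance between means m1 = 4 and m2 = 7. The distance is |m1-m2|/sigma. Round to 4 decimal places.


On the fixed-variance normal subfamily, geodesic distance = |m1-m2|/sigma.
|4 - 7| = 3.
sigma = 7.
d = 3/7 = 0.4286

0.4286


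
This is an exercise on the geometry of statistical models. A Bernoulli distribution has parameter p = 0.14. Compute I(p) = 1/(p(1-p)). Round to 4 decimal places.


For Bernoulli(p), Fisher information is I(p) = 1/(p*(1-p)).
p = 0.14, 1-p = 0.86.
p*(1-p) = 0.1204.
I(p) = 1/0.1204 = 8.3056

8.3056


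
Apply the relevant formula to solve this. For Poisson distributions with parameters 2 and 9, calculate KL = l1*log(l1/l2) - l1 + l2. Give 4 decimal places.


KL divergence for Poisson:
KL = l1*log(l1/l2) - l1 + l2.
l1 = 2, l2 = 9.
log(2/9) = -1.504077.
l1*log(l1/l2) = 2 * -1.504077 = -3.008155.
KL = -3.008155 - 2 + 9 = 3.9918

3.9918


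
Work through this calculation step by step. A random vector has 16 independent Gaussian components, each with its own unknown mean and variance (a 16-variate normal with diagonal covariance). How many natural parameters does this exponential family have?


Exponential family dimension calculation:
Each univariate normal has two natural parameters (mu/sigma^2 and -1/(2 sigma^2)).
With 16 independent components, dim = 2 * 16 = 32.

32


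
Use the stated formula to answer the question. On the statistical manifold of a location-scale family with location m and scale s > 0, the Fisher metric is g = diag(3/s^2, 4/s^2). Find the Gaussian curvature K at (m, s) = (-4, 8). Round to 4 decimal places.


The metric has the form g = (A dm^2 + B ds^2)/s^2 with A = 3, B = 4.
Substitute u = sqrt(A/B)*m: g = B*(du^2 + ds^2)/s^2, i.e. B times the
Poincare upper half-plane metric, which has constant Gaussian curvature -1.
Scaling a 2D metric by a constant c divides the Gaussian curvature by c,
so K = -1/B = -1/(4) = -0.2500 everywhere (the point (m, s) = (-4, 8) is irrelevant:
the curvature is constant).
The requested Gaussian curvature is K = -0.2500.

-0.2500


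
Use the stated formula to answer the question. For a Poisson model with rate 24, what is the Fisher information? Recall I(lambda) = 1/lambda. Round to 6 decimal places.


Fisher information for Poisson: I(lambda) = 1/lambda.
lambda = 24.
I(lambda) = 1/24 = 0.041667

0.041667


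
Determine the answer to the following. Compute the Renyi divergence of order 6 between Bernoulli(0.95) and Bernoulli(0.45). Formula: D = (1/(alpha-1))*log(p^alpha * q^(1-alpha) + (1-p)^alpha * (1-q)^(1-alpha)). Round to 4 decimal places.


Renyi divergence of order alpha between Bernoulli distributions:
D = (1/(alpha-1))*log(p^alpha * q^(1-alpha) + (1-p)^alpha * (1-q)^(1-alpha)).
alpha = 6, p = 0.95, q = 0.45.
p^alpha * q^(1-alpha) = 0.95^6 * 0.45^-5 = 39.836306.
(1-p)^alpha * (1-q)^(1-alpha) = 0.05^6 * 0.55^-5 = 0.0.
sum = 39.836306 + 0.0 = 39.836307.
D = (1/5)*log(39.836307) = 0.7370

0.7370


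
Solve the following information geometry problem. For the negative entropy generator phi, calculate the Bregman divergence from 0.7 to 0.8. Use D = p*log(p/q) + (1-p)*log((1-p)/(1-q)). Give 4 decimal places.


Bregman divergence with negative entropy generator:
D = p*log(p/q) + (1-p)*log((1-p)/(1-q)).
p = 0.7, q = 0.8.
p*log(p/q) = 0.7*log(0.7/0.8) = -0.093472.
(1-p)*log((1-p)/(1-q)) = 0.3*log(0.3/0.2) = 0.12164.
D = -0.093472 + 0.12164 = 0.0282

0.0282


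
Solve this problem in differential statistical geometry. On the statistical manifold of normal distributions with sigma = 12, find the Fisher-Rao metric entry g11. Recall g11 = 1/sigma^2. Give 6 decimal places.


For the 2-parameter normal family, the Fisher metric has:
  g11 = 1/sigma^2, g22 = 2/sigma^2.
sigma = 12, sigma^2 = 144.
g11 = 0.006944

0.006944


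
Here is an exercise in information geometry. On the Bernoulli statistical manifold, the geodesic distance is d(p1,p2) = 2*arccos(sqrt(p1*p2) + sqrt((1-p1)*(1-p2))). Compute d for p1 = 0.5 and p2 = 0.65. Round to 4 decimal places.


Geodesic distance on Bernoulli manifold:
d(p1,p2) = 2*arccos(sqrt(p1*p2) + sqrt((1-p1)*(1-p2))).
sqrt(p1*p2) = sqrt(0.5*0.65) = 0.570088.
sqrt((1-p1)*(1-p2)) = sqrt(0.5*0.35) = 0.41833.
arg = 0.570088 + 0.41833 = 0.988418.
d = 2*arccos(0.988418) = 0.3047

0.3047


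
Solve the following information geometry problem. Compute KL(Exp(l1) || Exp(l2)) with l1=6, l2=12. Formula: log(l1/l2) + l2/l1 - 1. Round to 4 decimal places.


KL divergence for exponential family:
KL = log(l1/l2) + l2/l1 - 1.
log(6/12) = -0.693147.
12/6 = 2.0.
KL = -0.693147 + 2.0 - 1 = 0.3069

0.3069


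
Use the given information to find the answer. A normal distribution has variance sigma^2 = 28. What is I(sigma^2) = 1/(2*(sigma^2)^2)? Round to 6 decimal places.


Fisher information for variance: I(sigma^2) = 1/(2*sigma^4).
sigma^2 = 28, so sigma^4 = 784.
I = 1/(2*784) = 1/1568 = 0.000638

0.000638


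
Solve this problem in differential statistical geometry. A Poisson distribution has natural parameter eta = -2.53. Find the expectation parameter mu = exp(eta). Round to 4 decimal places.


Expectation parameter for Poisson exponential family:
mu = exp(eta).
eta = -2.53.
mu = exp(-2.53) = 0.0797

0.0797


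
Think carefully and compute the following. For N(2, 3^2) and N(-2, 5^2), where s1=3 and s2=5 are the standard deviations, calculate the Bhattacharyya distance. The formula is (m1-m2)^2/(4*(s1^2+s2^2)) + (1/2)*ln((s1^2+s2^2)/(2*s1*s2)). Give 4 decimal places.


Bhattacharyya distance between two Gaussians:
DB = (m1-m2)^2/(4*(s1^2+s2^2)) + (1/2)*ln((s1^2+s2^2)/(2*s1*s2)).
(m1-m2)^2 = (4)^2 = 16.
s1^2+s2^2 = 9 + 25 = 34.
term1 = 16/136 = 0.117647.
term2 = 0.5*ln(34/30.0) = 0.062582.
DB = 0.117647 + 0.062582 = 0.1802

0.1802


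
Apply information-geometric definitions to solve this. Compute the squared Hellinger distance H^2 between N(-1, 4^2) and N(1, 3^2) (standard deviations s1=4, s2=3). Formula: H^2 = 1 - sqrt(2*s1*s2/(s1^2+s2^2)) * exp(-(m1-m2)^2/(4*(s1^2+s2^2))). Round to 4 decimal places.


Squared Hellinger distance for Gaussians:
H^2 = 1 - sqrt(2*s1*s2/(s1^2+s2^2)) * exp(-(m1-m2)^2/(4*(s1^2+s2^2))).
s1^2 = 16, s2^2 = 9, s1^2+s2^2 = 25.
sqrt(2*4*3/(25)) = 0.979796.
(m1-m2)^2 = (-2)^2 = 4.
exp(-4/(4*25)) = exp(-0.04) = 0.960789.
H^2 = 1 - 0.979796*0.960789 = 0.0586

0.0586


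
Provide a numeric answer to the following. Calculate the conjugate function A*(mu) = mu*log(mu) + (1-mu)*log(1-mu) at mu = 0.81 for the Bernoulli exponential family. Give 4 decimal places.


Legendre transform for Bernoulli:
A*(mu) = mu*log(mu) + (1-mu)*log(1-mu).
mu = 0.81, 1-mu = 0.19.
mu*log(mu) = 0.81*log(0.81) = -0.170684.
(1-mu)*log(1-mu) = 0.19*log(0.19) = -0.315539.
A* = -0.170684 + -0.315539 = -0.4862

-0.4862


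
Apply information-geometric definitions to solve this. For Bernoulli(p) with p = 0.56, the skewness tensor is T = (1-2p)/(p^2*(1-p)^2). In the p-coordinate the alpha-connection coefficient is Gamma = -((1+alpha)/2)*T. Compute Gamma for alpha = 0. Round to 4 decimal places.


Skewness (Amari-Chentsov) tensor: T = (1-2p)/(p^2*(1-p)^2).
p = 0.56, 1-2p = -0.12, p^2 = 0.3136, (1-p)^2 = 0.1936.
T = -0.12/(0.3136 * 0.1936) = -1.976514.
In the p-coordinate, Gamma^(alpha) = Gamma^(0) - (alpha/2)*T with Gamma^(0) = (1/2)*g'(p) = -T/2,
so Gamma^(alpha) = -((1+alpha)/2)*T.
alpha = 0, -(1+alpha)/2 = -0.5.
Gamma = -0.5 * -1.976514 = 0.9883

0.9883


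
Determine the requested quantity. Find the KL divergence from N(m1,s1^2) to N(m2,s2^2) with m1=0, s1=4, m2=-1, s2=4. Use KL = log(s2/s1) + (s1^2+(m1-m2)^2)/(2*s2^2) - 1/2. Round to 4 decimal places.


KL divergence between normal distributions:
KL = log(s2/s1) + (s1^2 + (m1-m2)^2)/(2*s2^2) - 1/2.
log(4/4) = 0.0.
(4^2 + (0--1)^2)/(2*4^2) = (16 + 1)/32 = 0.53125.
KL = 0.0 + 0.53125 - 0.5 = 0.0313

0.0313


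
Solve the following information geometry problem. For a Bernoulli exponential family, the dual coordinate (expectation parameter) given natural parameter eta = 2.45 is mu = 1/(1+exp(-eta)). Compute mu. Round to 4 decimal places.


Dual coordinate (expectation parameter) for Bernoulli:
mu = 1/(1+exp(-eta)).
eta = 2.45.
exp(-eta) = exp(-2.45) = 0.086294.
mu = 1/(1+0.086294) = 0.9206

0.9206


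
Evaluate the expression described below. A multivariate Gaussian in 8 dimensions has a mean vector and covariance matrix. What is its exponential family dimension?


Exponential family dimension calculation:
For 8-dim MVN: mean has 8 params, covariance has 8*9/2 = 36 unique entries.
Total dim = 8 + 36 = 44.

44


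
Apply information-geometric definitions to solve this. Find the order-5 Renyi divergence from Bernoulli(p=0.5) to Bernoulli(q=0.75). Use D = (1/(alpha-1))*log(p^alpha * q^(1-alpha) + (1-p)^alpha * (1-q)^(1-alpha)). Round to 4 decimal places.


Renyi divergence of order alpha between Bernoulli distributions:
D = (1/(alpha-1))*log(p^alpha * q^(1-alpha) + (1-p)^alpha * (1-q)^(1-alpha)).
alpha = 5, p = 0.5, q = 0.75.
p^alpha * q^(1-alpha) = 0.5^5 * 0.75^-4 = 0.098765.
(1-p)^alpha * (1-q)^(1-alpha) = 0.5^5 * 0.25^-4 = 8.0.
sum = 0.098765 + 8.0 = 8.098765.
D = (1/4)*log(8.098765) = 0.5229

0.5229


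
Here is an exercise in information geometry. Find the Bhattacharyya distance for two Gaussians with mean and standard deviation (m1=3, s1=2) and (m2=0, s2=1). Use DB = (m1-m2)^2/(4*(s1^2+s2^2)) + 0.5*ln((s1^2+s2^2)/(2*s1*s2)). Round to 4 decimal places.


Bhattacharyya distance between two Gaussians:
DB = (m1-m2)^2/(4*(s1^2+s2^2)) + (1/2)*ln((s1^2+s2^2)/(2*s1*s2)).
(m1-m2)^2 = (3)^2 = 9.
s1^2+s2^2 = 4 + 1 = 5.
term1 = 9/20 = 0.45.
term2 = 0.5*ln(5/4.0) = 0.111572.
DB = 0.45 + 0.111572 = 0.5616

0.5616


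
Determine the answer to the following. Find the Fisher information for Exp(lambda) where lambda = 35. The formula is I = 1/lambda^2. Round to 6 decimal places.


Fisher information for exponential: I(lambda) = 1/lambda^2.
lambda = 35, lambda^2 = 1225.
I = 1/1225 = 0.000816

0.000816


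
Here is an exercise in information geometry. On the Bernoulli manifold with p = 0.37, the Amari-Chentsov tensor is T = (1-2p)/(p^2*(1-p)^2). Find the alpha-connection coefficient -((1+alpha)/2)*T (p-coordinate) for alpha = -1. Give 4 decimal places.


Skewness (Amari-Chentsov) tensor: T = (1-2p)/(p^2*(1-p)^2).
p = 0.37, 1-2p = 0.26, p^2 = 0.1369, (1-p)^2 = 0.3969.
T = 0.26/(0.1369 * 0.3969) = 4.785076.
In the p-coordinate, Gamma^(alpha) = Gamma^(0) - (alpha/2)*T with Gamma^(0) = (1/2)*g'(p) = -T/2,
so Gamma^(alpha) = -((1+alpha)/2)*T.
alpha = -1, -(1+alpha)/2 = 0.0.
Gamma = 0.0 * 4.785076 = 0.0000

0.0000


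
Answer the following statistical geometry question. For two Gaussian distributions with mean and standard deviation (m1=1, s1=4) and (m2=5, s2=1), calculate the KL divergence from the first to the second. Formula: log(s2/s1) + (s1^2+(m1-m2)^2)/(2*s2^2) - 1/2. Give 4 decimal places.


KL divergence between normal distributions:
KL = log(s2/s1) + (s1^2 + (m1-m2)^2)/(2*s2^2) - 1/2.
log(1/4) = -1.386294.
(4^2 + (1-5)^2)/(2*1^2) = (16 + 16)/2 = 16.0.
KL = -1.386294 + 16.0 - 0.5 = 14.1137

14.1137


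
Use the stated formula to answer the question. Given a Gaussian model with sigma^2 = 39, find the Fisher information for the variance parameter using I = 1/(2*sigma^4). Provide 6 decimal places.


Fisher information for variance: I(sigma^2) = 1/(2*sigma^4).
sigma^2 = 39, so sigma^4 = 1521.
I = 1/(2*1521) = 1/3042 = 0.000329

0.000329


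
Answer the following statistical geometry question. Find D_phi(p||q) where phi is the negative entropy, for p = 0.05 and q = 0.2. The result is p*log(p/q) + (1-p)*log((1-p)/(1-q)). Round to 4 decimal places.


Bregman divergence with negative entropy generator:
D = p*log(p/q) + (1-p)*log((1-p)/(1-q)).
p = 0.05, q = 0.2.
p*log(p/q) = 0.05*log(0.05/0.2) = -0.069315.
(1-p)*log((1-p)/(1-q)) = 0.95*log(0.95/0.8) = 0.163258.
D = -0.069315 + 0.163258 = 0.0939

0.0939


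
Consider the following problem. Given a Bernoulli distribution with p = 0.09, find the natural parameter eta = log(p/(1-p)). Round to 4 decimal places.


Natural parameter for Bernoulli: eta = log(p/(1-p)).
p = 0.09, 1-p = 0.91.
p/(1-p) = 0.098901.
eta = log(0.098901) = -2.3136

-2.3136


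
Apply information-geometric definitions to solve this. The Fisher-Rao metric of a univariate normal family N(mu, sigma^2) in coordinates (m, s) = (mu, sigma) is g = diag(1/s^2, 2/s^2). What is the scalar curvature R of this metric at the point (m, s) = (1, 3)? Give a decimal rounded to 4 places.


The metric has the form g = (A dm^2 + B ds^2)/s^2 with A = 1, B = 2.
Substitute u = sqrt(A/B)*m: g = B*(du^2 + ds^2)/s^2, i.e. B times the
Poincare upper half-plane metric, which has constant Gaussian curvature -1.
Scaling a 2D metric by a constant c divides the Gaussian curvature by c,
so K = -1/B = -1/(2) = -0.5000 everywhere (the point (m, s) = (1, 3) is irrelevant:
the curvature is constant).
Scalar curvature in dimension 2: R = 2K = -2/(2) = -1.0000.

-1.0000


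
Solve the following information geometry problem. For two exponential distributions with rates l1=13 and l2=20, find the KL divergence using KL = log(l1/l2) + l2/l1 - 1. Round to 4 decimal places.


KL divergence for exponential family:
KL = log(l1/l2) + l2/l1 - 1.
log(13/20) = -0.430783.
20/13 = 1.538462.
KL = -0.430783 + 1.538462 - 1 = 0.1077

0.1077


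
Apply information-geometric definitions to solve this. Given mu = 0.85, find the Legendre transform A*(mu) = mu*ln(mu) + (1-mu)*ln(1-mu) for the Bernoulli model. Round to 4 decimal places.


Legendre transform for Bernoulli:
A*(mu) = mu*log(mu) + (1-mu)*log(1-mu).
mu = 0.85, 1-mu = 0.15.
mu*log(mu) = 0.85*log(0.85) = -0.138141.
(1-mu)*log(1-mu) = 0.15*log(0.15) = -0.284568.
A* = -0.138141 + -0.284568 = -0.4227

-0.4227


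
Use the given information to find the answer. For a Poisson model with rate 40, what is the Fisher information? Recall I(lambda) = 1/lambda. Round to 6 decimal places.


Fisher information for Poisson: I(lambda) = 1/lambda.
lambda = 40.
I(lambda) = 1/40 = 0.025000

0.025000


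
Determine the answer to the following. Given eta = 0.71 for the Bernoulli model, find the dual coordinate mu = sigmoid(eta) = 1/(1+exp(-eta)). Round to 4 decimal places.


Dual coordinate (expectation parameter) for Bernoulli:
mu = 1/(1+exp(-eta)).
eta = 0.71.
exp(-eta) = exp(-0.71) = 0.491644.
mu = 1/(1+0.491644) = 0.6704

0.6704


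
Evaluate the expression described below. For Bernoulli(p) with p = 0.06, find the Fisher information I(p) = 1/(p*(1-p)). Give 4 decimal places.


For Bernoulli(p), Fisher information is I(p) = 1/(p*(1-p)).
p = 0.06, 1-p = 0.94.
p*(1-p) = 0.0564.
I(p) = 1/0.0564 = 17.7305

17.7305


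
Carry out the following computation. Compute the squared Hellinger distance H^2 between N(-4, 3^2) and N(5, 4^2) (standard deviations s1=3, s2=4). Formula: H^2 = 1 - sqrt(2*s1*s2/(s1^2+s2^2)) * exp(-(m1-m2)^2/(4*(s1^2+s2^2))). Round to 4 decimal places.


Squared Hellinger distance for Gaussians:
H^2 = 1 - sqrt(2*s1*s2/(s1^2+s2^2)) * exp(-(m1-m2)^2/(4*(s1^2+s2^2))).
s1^2 = 9, s2^2 = 16, s1^2+s2^2 = 25.
sqrt(2*3*4/(25)) = 0.979796.
(m1-m2)^2 = (-9)^2 = 81.
exp(-81/(4*25)) = exp(-0.81) = 0.444858.
H^2 = 1 - 0.979796*0.444858 = 0.5641

0.5641


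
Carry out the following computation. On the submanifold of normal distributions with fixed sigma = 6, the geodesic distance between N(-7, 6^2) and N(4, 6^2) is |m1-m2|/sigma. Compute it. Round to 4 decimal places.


On the fixed-variance normal subfamily, geodesic distance = |m1-m2|/sigma.
|-7 - 4| = 11.
sigma = 6.
d = 11/6 = 1.8333

1.8333


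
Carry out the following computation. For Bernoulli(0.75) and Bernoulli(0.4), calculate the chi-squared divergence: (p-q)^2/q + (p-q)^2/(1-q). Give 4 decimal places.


Chi-squared divergence between Bernoulli distributions:
chi^2 = (p-q)^2/q + (p-q)^2/(1-q).
p = 0.75, q = 0.4, p-q = 0.35.
(p-q)^2 = 0.1225.
term1 = 0.1225/0.4 = 0.30625.
term2 = 0.1225/0.6 = 0.204167.
chi^2 = 0.30625 + 0.204167 = 0.5104

0.5104


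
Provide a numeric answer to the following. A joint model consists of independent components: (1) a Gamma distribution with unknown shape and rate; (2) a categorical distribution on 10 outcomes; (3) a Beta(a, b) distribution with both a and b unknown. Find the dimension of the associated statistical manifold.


The dimension of a statistical manifold equals the number of free
(independent) real parameters of the model. For a product of independent
blocks the parameter counts add.
- Gamma (shape, rate): 2.
- categorical on 10 outcomes (probabilities sum to 1): 10-1 = 9.
- Beta (a, b): 2.
Total = 2 + 9 + 2 = 13.
Dimension = 13

13


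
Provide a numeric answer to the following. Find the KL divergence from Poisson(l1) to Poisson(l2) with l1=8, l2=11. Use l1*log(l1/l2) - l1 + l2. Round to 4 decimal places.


KL divergence for Poisson:
KL = l1*log(l1/l2) - l1 + l2.
l1 = 8, l2 = 11.
log(8/11) = -0.318454.
l1*log(l1/l2) = 8 * -0.318454 = -2.54763.
KL = -2.54763 - 8 + 11 = 0.4524

0.4524


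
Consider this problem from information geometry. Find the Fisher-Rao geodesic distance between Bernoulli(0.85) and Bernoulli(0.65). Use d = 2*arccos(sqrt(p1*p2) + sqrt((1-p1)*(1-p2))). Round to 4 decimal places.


Geodesic distance on Bernoulli manifold:
d(p1,p2) = 2*arccos(sqrt(p1*p2) + sqrt((1-p1)*(1-p2))).
sqrt(p1*p2) = sqrt(0.85*0.65) = 0.743303.
sqrt((1-p1)*(1-p2)) = sqrt(0.15*0.35) = 0.229129.
arg = 0.743303 + 0.229129 = 0.972432.
d = 2*arccos(0.972432) = 0.4707

0.4707


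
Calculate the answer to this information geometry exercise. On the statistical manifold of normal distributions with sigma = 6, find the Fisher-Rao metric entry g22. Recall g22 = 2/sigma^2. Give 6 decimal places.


For the 2-parameter normal family, the Fisher metric has:
  g11 = 1/sigma^2, g22 = 2/sigma^2.
sigma = 6, sigma^2 = 36.
g22 = 0.055556

0.055556


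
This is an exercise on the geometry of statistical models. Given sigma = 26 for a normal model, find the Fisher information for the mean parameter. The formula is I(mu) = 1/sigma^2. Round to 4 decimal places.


The Fisher information for the mean of a normal distribution is I(mu) = 1/sigma^2.
sigma = 26, so sigma^2 = 676.
I(mu) = 1/676 = 0.0015

0.0015


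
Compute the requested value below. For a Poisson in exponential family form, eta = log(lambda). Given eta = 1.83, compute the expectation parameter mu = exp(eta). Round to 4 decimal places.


Expectation parameter for Poisson exponential family:
mu = exp(eta).
eta = 1.83.
mu = exp(1.83) = 6.2339

6.2339


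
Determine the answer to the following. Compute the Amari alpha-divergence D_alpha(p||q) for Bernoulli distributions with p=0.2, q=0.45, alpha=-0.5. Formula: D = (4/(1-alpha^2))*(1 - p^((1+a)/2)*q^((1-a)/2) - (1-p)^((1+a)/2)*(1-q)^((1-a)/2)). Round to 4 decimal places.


Amari alpha-divergence:
D = (4/(1-alpha^2))*(1 - p^((1+a)/2)*q^((1-a)/2) - (1-p)^((1+a)/2)*(1-q)^((1-a)/2)).
alpha = -0.5, p = 0.2, q = 0.45.
e1 = (1+alpha)/2 = 0.25, e2 = (1-alpha)/2 = 0.75.
t1 = p^e1 * q^e2 = 0.2^0.25 * 0.45^0.75 = 0.367423.
t2 = (1-p)^e1 * (1-q)^e2 = 0.8^0.25 * 0.55^0.75 = 0.604011.
4/(1-alpha^2) = 5.333333.
D = 5.333333*(1 - 0.367423 - 0.604011) = 0.1524

0.1524


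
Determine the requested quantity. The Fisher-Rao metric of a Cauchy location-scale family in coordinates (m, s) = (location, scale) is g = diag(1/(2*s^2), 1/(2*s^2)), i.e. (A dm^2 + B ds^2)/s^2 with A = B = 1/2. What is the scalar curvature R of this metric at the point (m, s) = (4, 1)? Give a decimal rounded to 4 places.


The metric has the form g = (A dm^2 + B ds^2)/s^2 with A = 1/2, B = 1/2.
Substitute u = sqrt(A/B)*m: g = B*(du^2 + ds^2)/s^2, i.e. B times the
Poincare upper half-plane metric, which has constant Gaussian curvature -1.
Scaling a 2D metric by a constant c divides the Gaussian curvature by c,
so K = -1/B = -1/(1/2) = -2.0000 everywhere (the point (m, s) = (4, 1) is irrelevant:
the curvature is constant).
Scalar curvature in dimension 2: R = 2K = -2/(1/2) = -4.0000.

-4.0000


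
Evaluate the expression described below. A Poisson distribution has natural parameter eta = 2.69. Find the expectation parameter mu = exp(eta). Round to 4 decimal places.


Expectation parameter for Poisson exponential family:
mu = exp(eta).
eta = 2.69.
mu = exp(2.69) = 14.7317

14.7317


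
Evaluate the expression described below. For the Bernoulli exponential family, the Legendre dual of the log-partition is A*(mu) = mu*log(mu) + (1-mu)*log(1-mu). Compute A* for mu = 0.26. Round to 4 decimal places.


Legendre transform for Bernoulli:
A*(mu) = mu*log(mu) + (1-mu)*log(1-mu).
mu = 0.26, 1-mu = 0.74.
mu*log(mu) = 0.26*log(0.26) = -0.350239.
(1-mu)*log(1-mu) = 0.74*log(0.74) = -0.222818.
A* = -0.350239 + -0.222818 = -0.5731

-0.5731


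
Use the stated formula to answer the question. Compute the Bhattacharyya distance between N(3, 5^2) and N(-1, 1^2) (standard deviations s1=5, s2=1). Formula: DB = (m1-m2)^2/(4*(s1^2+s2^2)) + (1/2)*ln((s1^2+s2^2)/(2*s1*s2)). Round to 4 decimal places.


Bhattacharyya distance between two Gaussians:
DB = (m1-m2)^2/(4*(s1^2+s2^2)) + (1/2)*ln((s1^2+s2^2)/(2*s1*s2)).
(m1-m2)^2 = (4)^2 = 16.
s1^2+s2^2 = 25 + 1 = 26.
term1 = 16/104 = 0.153846.
term2 = 0.5*ln(26/10.0) = 0.477756.
DB = 0.153846 + 0.477756 = 0.6316

0.6316


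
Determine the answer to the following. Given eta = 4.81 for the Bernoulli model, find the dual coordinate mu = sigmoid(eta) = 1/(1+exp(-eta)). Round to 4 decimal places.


Dual coordinate (expectation parameter) for Bernoulli:
mu = 1/(1+exp(-eta)).
eta = 4.81.
exp(-eta) = exp(-4.81) = 0.008148.
mu = 1/(1+0.008148) = 0.9919

0.9919


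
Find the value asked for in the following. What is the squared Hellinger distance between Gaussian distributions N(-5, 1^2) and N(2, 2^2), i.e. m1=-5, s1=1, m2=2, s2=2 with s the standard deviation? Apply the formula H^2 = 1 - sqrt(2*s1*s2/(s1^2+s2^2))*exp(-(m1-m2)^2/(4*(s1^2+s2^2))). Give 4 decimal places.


Squared Hellinger distance for Gaussians:
H^2 = 1 - sqrt(2*s1*s2/(s1^2+s2^2)) * exp(-(m1-m2)^2/(4*(s1^2+s2^2))).
s1^2 = 1, s2^2 = 4, s1^2+s2^2 = 5.
sqrt(2*1*2/(5)) = 0.894427.
(m1-m2)^2 = (-7)^2 = 49.
exp(-49/(4*5)) = exp(-2.45) = 0.086294.
H^2 = 1 - 0.894427*0.086294 = 0.9228

0.9228


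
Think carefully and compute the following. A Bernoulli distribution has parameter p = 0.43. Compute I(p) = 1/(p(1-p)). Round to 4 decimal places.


For Bernoulli(p), Fisher information is I(p) = 1/(p*(1-p)).
p = 0.43, 1-p = 0.57.
p*(1-p) = 0.2451.
I(p) = 1/0.2451 = 4.0800

4.0800


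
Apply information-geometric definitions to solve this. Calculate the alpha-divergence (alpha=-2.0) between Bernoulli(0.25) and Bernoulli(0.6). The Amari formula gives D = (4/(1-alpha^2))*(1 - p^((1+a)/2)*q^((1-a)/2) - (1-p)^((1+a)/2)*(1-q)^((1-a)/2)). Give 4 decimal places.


Amari alpha-divergence:
D = (4/(1-alpha^2))*(1 - p^((1+a)/2)*q^((1-a)/2) - (1-p)^((1+a)/2)*(1-q)^((1-a)/2)).
alpha = -2.0, p = 0.25, q = 0.6.
e1 = (1+alpha)/2 = -0.5, e2 = (1-alpha)/2 = 1.5.
t1 = p^e1 * q^e2 = 0.25^-0.5 * 0.6^1.5 = 0.929516.
t2 = (1-p)^e1 * (1-q)^e2 = 0.75^-0.5 * 0.4^1.5 = 0.292119.
4/(1-alpha^2) = -1.333333.
D = -1.333333*(1 - 0.929516 - 0.292119) = 0.2955

0.2955


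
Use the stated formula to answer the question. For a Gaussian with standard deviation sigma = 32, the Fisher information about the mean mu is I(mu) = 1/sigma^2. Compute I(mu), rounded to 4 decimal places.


The Fisher information for the mean of a normal distribution is I(mu) = 1/sigma^2.
sigma = 32, so sigma^2 = 1024.
I(mu) = 1/1024 = 0.0010

0.0010


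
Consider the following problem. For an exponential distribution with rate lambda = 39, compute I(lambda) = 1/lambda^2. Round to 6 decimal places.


Fisher information for exponential: I(lambda) = 1/lambda^2.
lambda = 39, lambda^2 = 1521.
I = 1/1521 = 0.000657

0.000657


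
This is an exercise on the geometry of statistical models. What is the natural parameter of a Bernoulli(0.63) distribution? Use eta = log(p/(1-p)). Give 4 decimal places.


Natural parameter for Bernoulli: eta = log(p/(1-p)).
p = 0.63, 1-p = 0.37.
p/(1-p) = 1.702703.
eta = log(1.702703) = 0.5322

0.5322


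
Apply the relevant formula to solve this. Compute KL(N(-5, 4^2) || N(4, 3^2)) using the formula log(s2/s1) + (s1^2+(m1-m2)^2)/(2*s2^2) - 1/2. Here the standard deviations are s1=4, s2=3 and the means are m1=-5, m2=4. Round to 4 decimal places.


KL divergence between normal distributions:
KL = log(s2/s1) + (s1^2 + (m1-m2)^2)/(2*s2^2) - 1/2.
log(3/4) = -0.287682.
(4^2 + (-5-4)^2)/(2*3^2) = (16 + 81)/18 = 5.388889.
KL = -0.287682 + 5.388889 - 0.5 = 4.6012

4.6012


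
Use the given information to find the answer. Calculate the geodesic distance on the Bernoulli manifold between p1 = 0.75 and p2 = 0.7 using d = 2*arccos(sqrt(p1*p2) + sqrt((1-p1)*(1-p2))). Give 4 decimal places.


Geodesic distance on Bernoulli manifold:
d(p1,p2) = 2*arccos(sqrt(p1*p2) + sqrt((1-p1)*(1-p2))).
sqrt(p1*p2) = sqrt(0.75*0.7) = 0.724569.
sqrt((1-p1)*(1-p2)) = sqrt(0.25*0.3) = 0.273861.
arg = 0.724569 + 0.273861 = 0.99843.
d = 2*arccos(0.99843) = 0.1121

0.1121


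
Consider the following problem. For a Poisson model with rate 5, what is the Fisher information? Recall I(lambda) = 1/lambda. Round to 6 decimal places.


Fisher information for Poisson: I(lambda) = 1/lambda.
lambda = 5.
I(lambda) = 1/5 = 0.200000

0.200000


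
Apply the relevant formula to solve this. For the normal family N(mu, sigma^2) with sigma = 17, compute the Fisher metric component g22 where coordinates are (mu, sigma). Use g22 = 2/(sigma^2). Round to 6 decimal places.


For the 2-parameter normal family, the Fisher metric has:
  g11 = 1/sigma^2, g22 = 2/sigma^2.
sigma = 17, sigma^2 = 289.
g22 = 0.006920

0.006920


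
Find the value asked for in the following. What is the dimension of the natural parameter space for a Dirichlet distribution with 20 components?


Exponential family dimension calculation:
Dirichlet with 20 components has 20 natural parameters.

20


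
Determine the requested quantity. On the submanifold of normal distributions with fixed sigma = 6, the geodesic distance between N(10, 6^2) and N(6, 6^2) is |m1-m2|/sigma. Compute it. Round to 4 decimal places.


On the fixed-variance normal subfamily, geodesic distance = |m1-m2|/sigma.
|10 - 6| = 4.
sigma = 6.
d = 4/6 = 0.6667

0.6667


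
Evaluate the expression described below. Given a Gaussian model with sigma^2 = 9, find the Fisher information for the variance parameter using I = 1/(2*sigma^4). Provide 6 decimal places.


Fisher information for variance: I(sigma^2) = 1/(2*sigma^4).
sigma^2 = 9, so sigma^4 = 81.
I = 1/(2*81) = 1/162 = 0.006173

0.006173


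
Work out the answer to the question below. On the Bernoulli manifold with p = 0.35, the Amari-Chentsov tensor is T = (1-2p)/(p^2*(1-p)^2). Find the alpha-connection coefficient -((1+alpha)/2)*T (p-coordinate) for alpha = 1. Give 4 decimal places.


Skewness (Amari-Chentsov) tensor: T = (1-2p)/(p^2*(1-p)^2).
p = 0.35, 1-2p = 0.3, p^2 = 0.1225, (1-p)^2 = 0.4225.
T = 0.3/(0.1225 * 0.4225) = 5.796401.
In the p-coordinate, Gamma^(alpha) = Gamma^(0) - (alpha/2)*T with Gamma^(0) = (1/2)*g'(p) = -T/2,
so Gamma^(alpha) = -((1+alpha)/2)*T.
alpha = 1, -(1+alpha)/2 = -1.0.
Gamma = -1.0 * 5.796401 = -5.7964

-5.7964


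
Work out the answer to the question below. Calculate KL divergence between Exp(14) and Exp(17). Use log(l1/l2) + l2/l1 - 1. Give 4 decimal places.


KL divergence for exponential family:
KL = log(l1/l2) + l2/l1 - 1.
log(14/17) = -0.194156.
17/14 = 1.214286.
KL = -0.194156 + 1.214286 - 1 = 0.0201

0.0201


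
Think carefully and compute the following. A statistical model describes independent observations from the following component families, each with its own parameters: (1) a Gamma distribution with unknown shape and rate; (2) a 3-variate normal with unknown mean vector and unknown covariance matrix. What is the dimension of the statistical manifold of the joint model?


The dimension of a statistical manifold equals the number of free
(independent) real parameters of the model. For a product of independent
blocks the parameter counts add.
- Gamma (shape, rate): 2.
- 3-variate normal: 3 (mean) + 3*4/2 = 6 (symmetric covariance) = 9.
Total = 2 + 9 = 11.
Dimension = 11

11


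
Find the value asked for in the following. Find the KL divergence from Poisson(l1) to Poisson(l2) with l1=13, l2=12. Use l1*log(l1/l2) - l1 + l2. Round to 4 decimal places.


KL divergence for Poisson:
KL = l1*log(l1/l2) - l1 + l2.
l1 = 13, l2 = 12.
log(13/12) = 0.080043.
l1*log(l1/l2) = 13 * 0.080043 = 1.040555.
KL = 1.040555 - 13 + 12 = 0.0406

0.0406


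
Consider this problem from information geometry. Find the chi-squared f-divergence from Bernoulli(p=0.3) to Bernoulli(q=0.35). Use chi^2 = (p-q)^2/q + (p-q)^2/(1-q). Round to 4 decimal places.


Chi-squared divergence between Bernoulli distributions:
chi^2 = (p-q)^2/q + (p-q)^2/(1-q).
p = 0.3, q = 0.35, p-q = -0.05.
(p-q)^2 = 0.0025.
term1 = 0.0025/0.35 = 0.007143.
term2 = 0.0025/0.65 = 0.003846.
chi^2 = 0.007143 + 0.003846 = 0.0110

0.0110


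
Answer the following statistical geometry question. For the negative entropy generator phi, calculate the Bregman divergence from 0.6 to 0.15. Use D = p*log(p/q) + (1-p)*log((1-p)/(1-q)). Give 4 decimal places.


Bregman divergence with negative entropy generator:
D = p*log(p/q) + (1-p)*log((1-p)/(1-q)).
p = 0.6, q = 0.15.
p*log(p/q) = 0.6*log(0.6/0.15) = 0.831777.
(1-p)*log((1-p)/(1-q)) = 0.4*log(0.4/0.85) = -0.301509.
D = 0.831777 + -0.301509 = 0.5303

0.5303


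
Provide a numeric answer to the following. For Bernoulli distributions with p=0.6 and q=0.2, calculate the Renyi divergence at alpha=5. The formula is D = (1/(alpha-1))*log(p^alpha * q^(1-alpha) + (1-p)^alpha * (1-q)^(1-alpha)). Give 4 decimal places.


Renyi divergence of order alpha between Bernoulli distributions:
D = (1/(alpha-1))*log(p^alpha * q^(1-alpha) + (1-p)^alpha * (1-q)^(1-alpha)).
alpha = 5, p = 0.6, q = 0.2.
p^alpha * q^(1-alpha) = 0.6^5 * 0.2^-4 = 48.6.
(1-p)^alpha * (1-q)^(1-alpha) = 0.4^5 * 0.8^-4 = 0.025.
sum = 48.6 + 0.025 = 48.625.
D = (1/4)*log(48.625) = 0.9710

0.9710


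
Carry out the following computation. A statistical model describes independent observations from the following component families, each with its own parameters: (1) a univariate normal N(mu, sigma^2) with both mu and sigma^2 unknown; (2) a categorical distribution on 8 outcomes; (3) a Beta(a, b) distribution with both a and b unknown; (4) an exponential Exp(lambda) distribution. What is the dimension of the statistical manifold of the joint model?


The dimension of a statistical manifold equals the number of free
(independent) real parameters of the model. For a product of independent
blocks the parameter counts add.
- normal (mu, sigma^2): 2.
- categorical on 8 outcomes (probabilities sum to 1): 8-1 = 7.
- Beta (a, b): 2.
- exponential (lambda): 1.
Total = 2 + 7 + 2 + 1 = 12.
Dimension = 12

12


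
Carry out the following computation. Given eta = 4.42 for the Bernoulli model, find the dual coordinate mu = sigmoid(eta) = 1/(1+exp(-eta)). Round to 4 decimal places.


Dual coordinate (expectation parameter) for Bernoulli:
mu = 1/(1+exp(-eta)).
eta = 4.42.
exp(-eta) = exp(-4.42) = 0.012034.
mu = 1/(1+0.012034) = 0.9881

0.9881
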